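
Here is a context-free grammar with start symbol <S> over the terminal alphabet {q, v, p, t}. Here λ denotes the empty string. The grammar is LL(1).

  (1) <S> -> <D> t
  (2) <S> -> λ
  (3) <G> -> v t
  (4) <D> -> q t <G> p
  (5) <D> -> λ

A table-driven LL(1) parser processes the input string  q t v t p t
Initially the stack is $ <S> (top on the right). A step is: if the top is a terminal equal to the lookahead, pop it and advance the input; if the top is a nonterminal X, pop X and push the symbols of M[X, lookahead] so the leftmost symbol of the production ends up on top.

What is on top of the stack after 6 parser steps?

step 1: stack=$ <S>  input=q t v t p t $  — expand <S> -> <D> t
step 2: stack=$ t <D>  input=q t v t p t $  — expand <D> -> q t <G> p
step 3: stack=$ t p <G> t q  input=q t v t p t $  — match q
step 4: stack=$ t p <G> t  input=t v t p t $  — match t
step 5: stack=$ t p <G>  input=v t p t $  — expand <G> -> v t
step 6: stack=$ t p t v  input=v t p t $  — match v
Stack after step 6: $ t p t (top = t).

t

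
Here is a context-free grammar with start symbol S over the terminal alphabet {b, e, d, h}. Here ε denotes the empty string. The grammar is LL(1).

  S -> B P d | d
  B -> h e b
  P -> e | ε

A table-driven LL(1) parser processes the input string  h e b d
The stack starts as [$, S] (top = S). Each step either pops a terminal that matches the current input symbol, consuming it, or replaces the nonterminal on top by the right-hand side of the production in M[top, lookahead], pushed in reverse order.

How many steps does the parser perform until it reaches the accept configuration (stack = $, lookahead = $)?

7

     Stack        Input      Action
  1  $ S          h e b d $  expand S -> B P d
  2  $ d P B      h e b d $  expand B -> h e b
  3  $ d P b e h  h e b d $  match h
  4  $ d P b e    e b d $    match e
  5  $ d P b      b d $      match b
  6  $ d P        d $        expand P -> ε
  7  $ d          d $        match d
Accept reached after 7 steps.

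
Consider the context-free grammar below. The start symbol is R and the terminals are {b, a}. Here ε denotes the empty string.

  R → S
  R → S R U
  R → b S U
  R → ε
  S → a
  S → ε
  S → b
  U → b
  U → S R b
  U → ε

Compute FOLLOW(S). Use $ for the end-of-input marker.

{$, a, b}

FIRST(S) = {ε, a, b}
FIRST(R) = {ε, a, b}  (via S, S R U)
FIRST(U) = {ε, a, b}  (via S R b)
FOLLOW(R) includes $ since R is the start symbol.
FOLLOW(R): in R→S R U, R is followed by U with FIRST {ε, a, b}; in R→S R U, the suffix after R is nullable (adds nothing new); in U→S R b, R is followed by b with FIRST {b}. Thus FOLLOW(R) = {$, a, b}.
FOLLOW(S): in R→S, the suffix after S is empty, so FOLLOW(S) ⊇ FOLLOW(R) = {$, a, b}; in R→S R U, S is followed by R U with FIRST {ε, a, b}; in R→S R U, the suffix after S is nullable, so FOLLOW(S) ⊇ FOLLOW(R) = {$, a, b}; in R→b S U, S is followed by U with FIRST {ε, a, b}; in R→b S U, the suffix after S is nullable, so FOLLOW(S) ⊇ FOLLOW(R) = {$, a, b}; in U→S R b, S is followed by R b with FIRST {a, b}. Thus FOLLOW(S) = {$, a, b}.
FOLLOW(U): in R→S R U, the suffix after U is empty, so FOLLOW(U) ⊇ FOLLOW(R) = {$, a, b}; in R→b S U, the suffix after U is empty, so FOLLOW(U) ⊇ FOLLOW(R) = {$, a, b}. Thus FOLLOW(U) = {$, a, b}.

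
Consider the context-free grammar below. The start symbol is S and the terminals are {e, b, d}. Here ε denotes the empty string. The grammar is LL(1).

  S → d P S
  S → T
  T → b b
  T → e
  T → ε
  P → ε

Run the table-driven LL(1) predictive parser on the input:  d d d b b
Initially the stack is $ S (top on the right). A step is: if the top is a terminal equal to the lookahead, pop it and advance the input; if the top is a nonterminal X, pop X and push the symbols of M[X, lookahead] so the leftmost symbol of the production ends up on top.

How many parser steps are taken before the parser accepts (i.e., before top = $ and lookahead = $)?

13

step 1: stack=$ S  input=d d d b b $  — expand S → d P S
step 2: stack=$ S P d  input=d d d b b $  — match d
step 3: stack=$ S P  input=d d b b $  — expand P → ε
step 4: stack=$ S  input=d d b b $  — expand S → d P S
step 5: stack=$ S P d  input=d d b b $  — match d
step 6: stack=$ S P  input=d b b $  — expand P → ε
step 7: stack=$ S  input=d b b $  — expand S → d P S
step 8: stack=$ S P d  input=d b b $  — match d
step 9: stack=$ S P  input=b b $  — expand P → ε
step 10: stack=$ S  input=b b $  — expand S → T
step 11: stack=$ T  input=b b $  — expand T → b b
step 12: stack=$ b b  input=b b $  — match b
step 13: stack=$ b  input=b $  — match b
Accept reached after 13 steps.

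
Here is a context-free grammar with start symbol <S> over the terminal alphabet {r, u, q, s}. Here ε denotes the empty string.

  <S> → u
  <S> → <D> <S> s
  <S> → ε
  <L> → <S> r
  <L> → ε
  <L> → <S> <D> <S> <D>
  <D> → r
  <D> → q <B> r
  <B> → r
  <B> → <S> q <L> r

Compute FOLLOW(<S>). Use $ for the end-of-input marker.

FIRST(<D>) = {q, r}
FIRST(<S>) = {ε, q, r, u}  (via <D> <S> s)
FIRST(<L>) = {ε, q, r, u}  (via <S> r, <S> <D> <S> <D>)
FIRST(<B>) = {q, r, u}  (via <S> q <L> r)
FOLLOW(<S>) includes $ since <S> is the start symbol.
FOLLOW(<S>): in <S>→<D> <S> s, <S> is followed by s with FIRST {s}; in <L>→<S> r, <S> is followed by r with FIRST {r}; in <L>→<S> <D> <S> <D> (occurrence 1), <S> is followed by <D> <S> <D> with FIRST {q, r}; in <L>→<S> <D> <S> <D> (occurrence 2), <S> is followed by <D> with FIRST {q, r}; in <B>→<S> q <L> r, <S> is followed by q <L> r with FIRST {q}. Thus FOLLOW(<S>) = {$, q, r, s}.
FOLLOW(<L>): in <B>→<S> q <L> r, <L> is followed by r with FIRST {r}. Thus FOLLOW(<L>) = {r}.
FOLLOW(<D>): in <S>→<D> <S> s, <D> is followed by <S> s with FIRST {q, r, s, u}; in <L>→<S> <D> <S> <D> (occurrence 1), <D> is followed by <S> <D> with FIRST {q, r, u}; in <L>→<S> <D> <S> <D> (occurrence 2), the suffix after <D> is empty, so FOLLOW(<D>) ⊇ FOLLOW(<L>) = {r}. Thus FOLLOW(<D>) = {q, r, s, u}.
FOLLOW(<B>): in <D>→q <B> r, <B> is followed by r with FIRST {r}. Thus FOLLOW(<B>) = {r}.

{$, q, r, s}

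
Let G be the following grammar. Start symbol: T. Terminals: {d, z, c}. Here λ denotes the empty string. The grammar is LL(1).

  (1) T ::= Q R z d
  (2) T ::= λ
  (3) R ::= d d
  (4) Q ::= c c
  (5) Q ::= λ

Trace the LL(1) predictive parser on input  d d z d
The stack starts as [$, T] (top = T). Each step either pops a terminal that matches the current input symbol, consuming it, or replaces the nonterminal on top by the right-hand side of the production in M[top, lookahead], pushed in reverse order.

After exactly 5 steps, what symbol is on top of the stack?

z

step 1: stack=$ T  input=d d z d $  — expand T ::= Q R z d
step 2: stack=$ d z R Q  input=d d z d $  — expand Q ::= λ
step 3: stack=$ d z R  input=d d z d $  — expand R ::= d d
step 4: stack=$ d z d d  input=d d z d $  — match d
step 5: stack=$ d z d  input=d z d $  — match d
Stack after step 5: $ d z (top = z).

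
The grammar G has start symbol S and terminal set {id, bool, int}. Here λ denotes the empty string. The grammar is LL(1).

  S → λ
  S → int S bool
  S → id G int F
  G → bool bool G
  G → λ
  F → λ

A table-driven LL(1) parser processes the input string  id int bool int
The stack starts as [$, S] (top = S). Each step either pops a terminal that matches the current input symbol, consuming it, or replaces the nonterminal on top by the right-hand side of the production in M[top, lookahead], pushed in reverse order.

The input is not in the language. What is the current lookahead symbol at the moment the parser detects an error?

step 1: stack=$ S  input=id int bool int $  — expand S → id G int F
step 2: stack=$ F int G id  input=id int bool int $  — match id
step 3: stack=$ F int G  input=int bool int $  — expand G → λ
step 4: stack=$ F int  input=int bool int $  — match int
step 5: stack=$ F  input=bool int $  — expand F → λ
step 6: stack=$  input=bool int $  — error: stack empty but input remains

bool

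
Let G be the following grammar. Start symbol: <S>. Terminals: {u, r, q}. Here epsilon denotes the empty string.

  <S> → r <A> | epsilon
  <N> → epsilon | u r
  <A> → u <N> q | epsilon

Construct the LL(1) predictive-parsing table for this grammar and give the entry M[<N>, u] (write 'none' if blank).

<N> → u r

FIRST(<S>): from <S>→r <A> we get {r}; from <S>→epsilon we get {epsilon}. So FIRST(<S>) = {epsilon, r}.
FIRST(<N>): from <N>→epsilon we get {epsilon}; from <N>→u r we get {u}. So FIRST(<N>) = {epsilon, u}.
FIRST(<A>): from <A>→u <N> q we get {u}; from <A>→epsilon we get {epsilon}. So FIRST(<A>) = {epsilon, u}.
FOLLOW(<S>) includes $ since <S> is the start symbol.
FOLLOW(<N>): in <A>→u <N> q, <N> is followed by q with FIRST {q}. Thus FOLLOW(<N>) = {q}.
For <N> → epsilon: FIRST(epsilon) = {epsilon}, so it goes in M[<N>, t] for t ∈ {}; since epsilon ∈ FIRST, also for every t ∈ FOLLOW(<N>) = {q}.
For <N> → u r: FIRST(u r) = {u}, so it goes in M[<N>, t] for t ∈ {u}.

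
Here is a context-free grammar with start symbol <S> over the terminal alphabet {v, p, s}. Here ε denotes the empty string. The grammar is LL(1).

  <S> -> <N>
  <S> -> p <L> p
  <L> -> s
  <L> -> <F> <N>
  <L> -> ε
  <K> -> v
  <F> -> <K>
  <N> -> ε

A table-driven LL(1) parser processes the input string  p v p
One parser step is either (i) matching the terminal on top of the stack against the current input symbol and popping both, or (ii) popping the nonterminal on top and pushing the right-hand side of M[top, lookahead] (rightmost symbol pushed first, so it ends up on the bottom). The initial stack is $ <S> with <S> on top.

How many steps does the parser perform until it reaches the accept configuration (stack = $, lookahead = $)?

step 1: stack=$ <S>  input=p v p $  — expand <S> -> p <L> p
step 2: stack=$ p <L> p  input=p v p $  — match p
step 3: stack=$ p <L>  input=v p $  — expand <L> -> <F> <N>
step 4: stack=$ p <N> <F>  input=v p $  — expand <F> -> <K>
step 5: stack=$ p <N> <K>  input=v p $  — expand <K> -> v
step 6: stack=$ p <N> v  input=v p $  — match v
step 7: stack=$ p <N>  input=p $  — expand <N> -> ε
step 8: stack=$ p  input=p $  — match p
Accept reached after 8 steps.

8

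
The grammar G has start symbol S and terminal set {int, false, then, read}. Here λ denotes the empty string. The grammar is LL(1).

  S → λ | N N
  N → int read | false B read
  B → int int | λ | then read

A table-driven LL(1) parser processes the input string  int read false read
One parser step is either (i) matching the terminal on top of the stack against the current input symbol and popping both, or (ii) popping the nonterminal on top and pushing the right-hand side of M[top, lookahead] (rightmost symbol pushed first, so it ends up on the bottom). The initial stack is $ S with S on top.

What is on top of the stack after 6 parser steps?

B

     Stack           Input                  Action
  1  $ S             int read false read $  expand S → N N
  2  $ N N           int read false read $  expand N → int read
  3  $ N read int    int read false read $  match int
  4  $ N read        read false read $      match read
  5  $ N             false read $           expand N → false B read
  6  $ read B false  false read $           match false
Stack after step 6: $ read B (top = B).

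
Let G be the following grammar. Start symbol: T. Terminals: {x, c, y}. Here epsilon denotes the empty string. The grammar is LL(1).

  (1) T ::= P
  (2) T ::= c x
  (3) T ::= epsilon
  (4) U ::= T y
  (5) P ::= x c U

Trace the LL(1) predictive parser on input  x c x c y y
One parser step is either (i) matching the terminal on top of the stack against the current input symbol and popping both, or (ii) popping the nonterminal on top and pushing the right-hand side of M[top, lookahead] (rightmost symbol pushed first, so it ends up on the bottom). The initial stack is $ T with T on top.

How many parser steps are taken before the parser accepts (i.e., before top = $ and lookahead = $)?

13

      Stack      Input          Action
   1  $ T        x c x c y y $  expand T ::= P
   2  $ P        x c x c y y $  expand P ::= x c U
   3  $ U c x    x c x c y y $  match x
   4  $ U c      c x c y y $    match c
   5  $ U        x c y y $      expand U ::= T y
   6  $ y T      x c y y $      expand T ::= P
   7  $ y P      x c y y $      expand P ::= x c U
   8  $ y U c x  x c y y $      match x
   9  $ y U c    c y y $        match c
  10  $ y U      y y $          expand U ::= T y
  11  $ y y T    y y $          expand T ::= epsilon
  12  $ y y      y y $          match y
  13  $ y        y $            match y
Accept reached after 13 steps.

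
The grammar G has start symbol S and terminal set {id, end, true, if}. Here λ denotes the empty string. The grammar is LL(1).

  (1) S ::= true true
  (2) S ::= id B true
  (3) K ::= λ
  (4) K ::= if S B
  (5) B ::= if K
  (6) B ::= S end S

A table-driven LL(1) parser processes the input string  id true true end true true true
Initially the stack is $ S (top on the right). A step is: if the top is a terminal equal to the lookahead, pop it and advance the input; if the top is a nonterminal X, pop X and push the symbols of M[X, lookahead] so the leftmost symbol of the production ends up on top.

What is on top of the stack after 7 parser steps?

S

step 1: stack=$ S  input=id true true end true true true $  — expand S ::= id B true
step 2: stack=$ true B id  input=id true true end true true true $  — match id
step 3: stack=$ true B  input=true true end true true true $  — expand B ::= S end S
step 4: stack=$ true S end S  input=true true end true true true $  — expand S ::= true true
step 5: stack=$ true S end true true  input=true true end true true true $  — match true
step 6: stack=$ true S end true  input=true end true true true $  — match true
step 7: stack=$ true S end  input=end true true true $  — match end
Stack after step 7: $ true S (top = S).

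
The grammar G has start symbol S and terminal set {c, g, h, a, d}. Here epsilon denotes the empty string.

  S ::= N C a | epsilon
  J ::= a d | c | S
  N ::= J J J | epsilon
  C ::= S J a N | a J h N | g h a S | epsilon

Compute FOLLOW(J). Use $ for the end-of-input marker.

FIRST(S) = {epsilon, a, c, g}  (via N C a)
FIRST(J) = {epsilon, a, c, g}  (via S)
FIRST(N) = {epsilon, a, c, g}  (via J J J)
FIRST(C) = {epsilon, a, c, g}  (via S J a N)
FOLLOW(S) includes $ since S is the start symbol.
FOLLOW(C): in S::=N C a, C is followed by a with FIRST {a}. Thus FOLLOW(C) = {a}.
FOLLOW(N): in S::=N C a, N is followed by C a with FIRST {a, c, g}; in C::=S J a N, the suffix after N is empty, so FOLLOW(N) ⊇ FOLLOW(C) = {a}; in C::=a J h N, the suffix after N is empty, so FOLLOW(N) ⊇ FOLLOW(C) = {a}. Thus FOLLOW(N) = {a, c, g}.
FOLLOW(J): in N::=J J J (occurrence 1), J is followed by J J with FIRST {epsilon, a, c, g}; in N::=J J J (occurrence 1), the suffix after J is nullable, so FOLLOW(J) ⊇ FOLLOW(N) = {a, c, g}; in N::=J J J (occurrence 2), J is followed by J with FIRST {epsilon, a, c, g}; in N::=J J J (occurrence 2), the suffix after J is nullable, so FOLLOW(J) ⊇ FOLLOW(N) = {a, c, g}; in N::=J J J (occurrence 3), the suffix after J is empty, so FOLLOW(J) ⊇ FOLLOW(N) = {a, c, g}; in C::=S J a N, J is followed by a N with FIRST {a}; in C::=a J h N, J is followed by h N with FIRST {h}. Thus FOLLOW(J) = {a, c, g, h}.
FOLLOW(S): in J::=S, the suffix after S is empty, so FOLLOW(S) ⊇ FOLLOW(J) = {a, c, g, h}; in C::=S J a N, S is followed by J a N with FIRST {a, c, g}; in C::=g h a S, the suffix after S is empty, so FOLLOW(S) ⊇ FOLLOW(C) = {a}. Thus FOLLOW(S) = {$, a, c, g, h}.

{a, c, g, h}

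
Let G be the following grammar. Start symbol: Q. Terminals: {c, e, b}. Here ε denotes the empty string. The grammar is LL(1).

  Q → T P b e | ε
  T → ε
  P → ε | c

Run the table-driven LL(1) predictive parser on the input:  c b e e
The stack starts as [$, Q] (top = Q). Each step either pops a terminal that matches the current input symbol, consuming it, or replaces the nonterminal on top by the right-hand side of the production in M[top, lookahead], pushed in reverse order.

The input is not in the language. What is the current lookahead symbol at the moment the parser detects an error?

     Stack      Input      Action
  1  $ Q        c b e e $  expand Q → T P b e
  2  $ e b P T  c b e e $  expand T → ε
  3  $ e b P    c b e e $  expand P → c
  4  $ e b c    c b e e $  match c
  5  $ e b      b e e $    match b
  6  $ e        e e $      match e
  7  $          e $        error: stack empty but input remains

e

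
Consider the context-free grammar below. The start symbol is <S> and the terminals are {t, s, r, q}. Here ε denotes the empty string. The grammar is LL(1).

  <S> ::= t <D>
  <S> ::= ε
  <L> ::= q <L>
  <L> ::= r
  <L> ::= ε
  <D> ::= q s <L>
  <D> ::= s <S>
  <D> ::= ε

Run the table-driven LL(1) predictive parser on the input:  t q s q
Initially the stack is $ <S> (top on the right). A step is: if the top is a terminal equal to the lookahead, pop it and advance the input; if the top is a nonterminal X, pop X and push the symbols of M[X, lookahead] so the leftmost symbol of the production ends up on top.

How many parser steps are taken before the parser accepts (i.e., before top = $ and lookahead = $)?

8

     Stack      Input      Action
  1  $ <S>      t q s q $  expand <S> ::= t <D>
  2  $ <D> t    t q s q $  match t
  3  $ <D>      q s q $    expand <D> ::= q s <L>
  4  $ <L> s q  q s q $    match q
  5  $ <L> s    s q $      match s
  6  $ <L>      q $        expand <L> ::= q <L>
  7  $ <L> q    q $        match q
  8  $ <L>      $          expand <L> ::= ε
Accept reached after 8 steps.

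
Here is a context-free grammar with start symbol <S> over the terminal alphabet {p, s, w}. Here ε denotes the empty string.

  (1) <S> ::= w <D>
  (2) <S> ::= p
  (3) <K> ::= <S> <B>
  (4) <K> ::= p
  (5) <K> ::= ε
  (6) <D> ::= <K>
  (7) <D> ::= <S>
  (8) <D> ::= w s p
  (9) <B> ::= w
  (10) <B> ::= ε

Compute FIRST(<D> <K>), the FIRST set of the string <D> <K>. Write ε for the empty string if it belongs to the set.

FIRST(<S>): from <S>::=w <D> we get {w}; from <S>::=p we get {p}. So FIRST(<S>) = {p, w}.
FIRST(<B>): from <B>::=w we get {w}; from <B>::=ε we get {ε}. So FIRST(<B>) = {ε, w}.
FIRST(<K>): from <K>::=<S> <B> we get {p, w}; from <K>::=p we get {p}; from <K>::=ε we get {ε}. So FIRST(<K>) = {ε, p, w}.
FIRST(<D>): from <D>::=<K> we get {ε, p, w}; from <D>::=<S> we get {p, w}; from <D>::=w s p we get {w}. So FIRST(<D>) = {ε, p, w}.
FIRST(<D> <K>): take FIRST of each symbol in turn, carrying on past any symbol whose FIRST contains ε; result {ε, p, w}.

{ε, p, w}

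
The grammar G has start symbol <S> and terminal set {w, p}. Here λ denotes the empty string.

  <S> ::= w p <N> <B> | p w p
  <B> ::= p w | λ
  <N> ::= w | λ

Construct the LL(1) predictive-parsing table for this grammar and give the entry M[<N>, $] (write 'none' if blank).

<N> ::= λ

FIRST(<S>) = {p, w}
FIRST(<B>) = {λ, p}
FIRST(<N>) = {λ, w}
FOLLOW(<S>) includes $ since <S> is the start symbol.
FOLLOW(<S>): <S> appears on no right-hand side. Thus FOLLOW(<S>) = {$}.
FOLLOW(<N>): in <S>::=w p <N> <B>, <N> is followed by <B> with FIRST {λ, p}; in <S>::=w p <N> <B>, the suffix after <N> is nullable, so FOLLOW(<N>) ⊇ FOLLOW(<S>) = {$}. Thus FOLLOW(<N>) = {$, p}.
For <N> ::= w: FIRST(w) = {w}, so it goes in M[<N>, t] for t ∈ {w}.
For <N> ::= λ: FIRST(λ) = {λ}, so it goes in M[<N>, t] for t ∈ {}; since λ ∈ FIRST, also for every t ∈ FOLLOW(<N>) = {$, p}.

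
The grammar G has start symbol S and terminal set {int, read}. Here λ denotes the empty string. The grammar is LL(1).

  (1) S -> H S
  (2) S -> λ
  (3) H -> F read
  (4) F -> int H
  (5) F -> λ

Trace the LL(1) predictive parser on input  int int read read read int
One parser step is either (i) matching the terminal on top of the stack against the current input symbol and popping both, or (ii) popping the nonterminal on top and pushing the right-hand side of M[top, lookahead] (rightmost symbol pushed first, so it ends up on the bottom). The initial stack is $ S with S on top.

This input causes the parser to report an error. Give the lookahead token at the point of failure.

$

step 1: stack=$ S  input=int int read read read int $  — expand S -> H S
step 2: stack=$ S H  input=int int read read read int $  — expand H -> F read
step 3: stack=$ S read F  input=int int read read read int $  — expand F -> int H
step 4: stack=$ S read H int  input=int int read read read int $  — match int
step 5: stack=$ S read H  input=int read read read int $  — expand H -> F read
step 6: stack=$ S read read F  input=int read read read int $  — expand F -> int H
step 7: stack=$ S read read H int  input=int read read read int $  — match int
step 8: stack=$ S read read H  input=read read read int $  — expand H -> F read
step 9: stack=$ S read read read F  input=read read read int $  — expand F -> λ
step 10: stack=$ S read read read  input=read read read int $  — match read
step 11: stack=$ S read read  input=read read int $  — match read
step 12: stack=$ S read  input=read int $  — match read
step 13: stack=$ S  input=int $  — expand S -> H S
step 14: stack=$ S H  input=int $  — expand H -> F read
step 15: stack=$ S read F  input=int $  — expand F -> int H
step 16: stack=$ S read H int  input=int $  — match int
step 17: stack=$ S read H  input=$  — error: M[H, $] is empty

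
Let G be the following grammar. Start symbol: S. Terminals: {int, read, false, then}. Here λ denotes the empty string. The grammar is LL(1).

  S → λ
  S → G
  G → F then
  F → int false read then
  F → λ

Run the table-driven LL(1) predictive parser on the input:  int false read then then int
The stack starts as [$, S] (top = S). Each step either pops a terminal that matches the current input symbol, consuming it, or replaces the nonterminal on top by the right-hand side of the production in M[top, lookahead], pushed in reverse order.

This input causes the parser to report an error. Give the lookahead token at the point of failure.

int

     Stack                       Input                           Action
  1  $ S                         int false read then then int $  expand S → G
  2  $ G                         int false read then then int $  expand G → F then
  3  $ then F                    int false read then then int $  expand F → int false read then
  4  $ then then read false int  int false read then then int $  match int
  5  $ then then read false      false read then then int $      match false
  6  $ then then read            read then then int $            match read
  7  $ then then                 then then int $                 match then
  8  $ then                      then int $                      match then
  9  $                           int $                           error: stack empty but input remains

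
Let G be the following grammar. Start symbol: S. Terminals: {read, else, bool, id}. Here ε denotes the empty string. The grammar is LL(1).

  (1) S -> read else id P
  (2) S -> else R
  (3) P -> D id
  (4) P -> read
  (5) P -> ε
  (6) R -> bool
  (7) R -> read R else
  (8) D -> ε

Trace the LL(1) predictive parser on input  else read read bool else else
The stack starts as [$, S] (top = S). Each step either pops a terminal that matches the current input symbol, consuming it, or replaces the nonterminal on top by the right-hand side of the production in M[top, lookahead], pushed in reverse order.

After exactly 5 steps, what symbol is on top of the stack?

read

step 1: stack=$ S  input=else read read bool else else $  — expand S -> else R
step 2: stack=$ R else  input=else read read bool else else $  — match else
step 3: stack=$ R  input=read read bool else else $  — expand R -> read R else
step 4: stack=$ else R read  input=read read bool else else $  — match read
step 5: stack=$ else R  input=read bool else else $  — expand R -> read R else
Stack after step 5: $ else else R read (top = read).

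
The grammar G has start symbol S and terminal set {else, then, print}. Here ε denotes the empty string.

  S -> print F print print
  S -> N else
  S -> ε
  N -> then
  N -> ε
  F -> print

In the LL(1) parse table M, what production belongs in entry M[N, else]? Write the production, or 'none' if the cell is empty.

N -> ε

FIRST(N) = {ε, then}
FIRST(F) = {print}
FIRST(S) = {ε, else, print, then}  (via N else)
FOLLOW(S) includes $ since S is the start symbol.
FOLLOW(N): in S->N else, N is followed by else with FIRST {else}. Thus FOLLOW(N) = {else}.
For N -> then: FIRST(then) = {then}, so it goes in M[N, t] for t ∈ {then}.
For N -> ε: FIRST(ε) = {ε}, so it goes in M[N, t] for t ∈ {}; since ε ∈ FIRST, also for every t ∈ FOLLOW(N) = {else}.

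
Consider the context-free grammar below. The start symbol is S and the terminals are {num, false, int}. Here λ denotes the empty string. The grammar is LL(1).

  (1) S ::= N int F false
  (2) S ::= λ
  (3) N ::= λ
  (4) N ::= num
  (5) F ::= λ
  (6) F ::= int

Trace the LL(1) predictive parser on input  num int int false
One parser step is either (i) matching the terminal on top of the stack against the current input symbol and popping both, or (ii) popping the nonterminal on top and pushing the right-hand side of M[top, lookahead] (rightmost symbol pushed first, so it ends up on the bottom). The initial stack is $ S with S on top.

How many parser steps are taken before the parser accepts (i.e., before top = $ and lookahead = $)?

7

     Stack              Input                Action
  1  $ S                num int int false $  expand S ::= N int F false
  2  $ false F int N    num int int false $  expand N ::= num
  3  $ false F int num  num int int false $  match num
  4  $ false F int      int int false $      match int
  5  $ false F          int false $          expand F ::= int
  6  $ false int        int false $          match int
  7  $ false            false $              match false
Accept reached after 7 steps.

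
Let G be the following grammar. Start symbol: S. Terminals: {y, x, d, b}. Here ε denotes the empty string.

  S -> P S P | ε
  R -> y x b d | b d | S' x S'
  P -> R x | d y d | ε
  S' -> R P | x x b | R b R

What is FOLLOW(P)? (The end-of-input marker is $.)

FIRST(S): from S->P S P we get {ε, b, d, x, y}; from S->ε we get {ε}. So FIRST(S) = {ε, b, d, x, y}.
FIRST(R): from R->y x b d we get {y}; from R->b d we get {b}; from R->S' x S' we get {b, x, y}. So FIRST(R) = {b, x, y}.
FIRST(P): from P->R x we get {b, x, y}; from P->d y d we get {d}; from P->ε we get {ε}. So FIRST(P) = {ε, b, d, x, y}.
FIRST(S'): from S'->R P we get {b, x, y}; from S'->x x b we get {x}; from S'->R b R we get {b, x, y}. So FIRST(S') = {b, x, y}.
FOLLOW(S) includes $ since S is the start symbol.
FOLLOW(S): in S->P S P, S is followed by P with FIRST {ε, b, d, x, y}; in S->P S P, the suffix after S is nullable (adds nothing new). Thus FOLLOW(S) = {$, b, d, x, y}.
FOLLOW(R): in P->R x, R is followed by x with FIRST {x}; in S'->R P, R is followed by P with FIRST {ε, b, d, x, y}; in S'->R P, the suffix after R is nullable, so FOLLOW(R) ⊇ FOLLOW(S') = {b, d, x, y}; in S'->R b R (occurrence 1), R is followed by b R with FIRST {b}; in S'->R b R (occurrence 2), the suffix after R is empty, so FOLLOW(R) ⊇ FOLLOW(S') = {b, d, x, y}. Thus FOLLOW(R) = {b, d, x, y}.
FOLLOW(S'): in R->S' x S' (occurrence 1), S' is followed by x S' with FIRST {x}; in R->S' x S' (occurrence 2), the suffix after S' is empty, so FOLLOW(S') ⊇ FOLLOW(R) = {b, d, x, y}. Thus FOLLOW(S') = {b, d, x, y}.
FOLLOW(P): in S->P S P (occurrence 1), P is followed by S P with FIRST {ε, b, d, x, y}; in S->P S P (occurrence 1), the suffix after P is nullable, so FOLLOW(P) ⊇ FOLLOW(S) = {$, b, d, x, y}; in S->P S P (occurrence 2), the suffix after P is empty, so FOLLOW(P) ⊇ FOLLOW(S) = {$, b, d, x, y}; in S'->R P, the suffix after P is empty, so FOLLOW(P) ⊇ FOLLOW(S') = {b, d, x, y}. Thus FOLLOW(P) = {$, b, d, x, y}.

{$, b, d, x, y}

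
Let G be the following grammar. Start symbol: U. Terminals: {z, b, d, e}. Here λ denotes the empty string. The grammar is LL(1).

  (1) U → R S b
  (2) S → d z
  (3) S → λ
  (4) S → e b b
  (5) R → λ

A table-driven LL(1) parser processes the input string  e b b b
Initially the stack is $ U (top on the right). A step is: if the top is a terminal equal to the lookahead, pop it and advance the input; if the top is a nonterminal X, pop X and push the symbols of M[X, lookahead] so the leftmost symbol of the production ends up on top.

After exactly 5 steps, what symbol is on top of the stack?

step 1: stack=$ U  input=e b b b $  — expand U → R S b
step 2: stack=$ b S R  input=e b b b $  — expand R → λ
step 3: stack=$ b S  input=e b b b $  — expand S → e b b
step 4: stack=$ b b b e  input=e b b b $  — match e
step 5: stack=$ b b b  input=b b b $  — match b
Stack after step 5: $ b b (top = b).

b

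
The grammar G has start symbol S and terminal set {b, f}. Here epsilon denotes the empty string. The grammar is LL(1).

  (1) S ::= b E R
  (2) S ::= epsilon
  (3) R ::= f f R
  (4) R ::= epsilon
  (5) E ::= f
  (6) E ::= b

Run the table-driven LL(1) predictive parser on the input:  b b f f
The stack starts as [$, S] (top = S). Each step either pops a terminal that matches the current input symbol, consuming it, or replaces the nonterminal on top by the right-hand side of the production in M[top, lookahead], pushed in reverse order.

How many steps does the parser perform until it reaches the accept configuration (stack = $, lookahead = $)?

     Stack    Input      Action
  1  $ S      b b f f $  expand S ::= b E R
  2  $ R E b  b b f f $  match b
  3  $ R E    b f f $    expand E ::= b
  4  $ R b    b f f $    match b
  5  $ R      f f $      expand R ::= f f R
  6  $ R f f  f f $      match f
  7  $ R f    f $        match f
  8  $ R      $          expand R ::= epsilon
Accept reached after 8 steps.

8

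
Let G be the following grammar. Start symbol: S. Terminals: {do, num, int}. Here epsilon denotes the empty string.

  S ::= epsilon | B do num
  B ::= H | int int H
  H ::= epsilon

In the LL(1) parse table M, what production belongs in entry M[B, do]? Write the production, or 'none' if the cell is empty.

B ::= H

FIRST(H) = {epsilon}
FIRST(B) = {epsilon, int}  (via H)
FIRST(S) = {epsilon, do, int}  (via B do num)
FOLLOW(S) includes $ since S is the start symbol.
FOLLOW(B): in S::=B do num, B is followed by do num with FIRST {do}. Thus FOLLOW(B) = {do}.
For B ::= H: FIRST(H) = {epsilon}, so it goes in M[B, t] for t ∈ {}; since epsilon ∈ FIRST, also for every t ∈ FOLLOW(B) = {do}.
For B ::= int int H: FIRST(int int H) = {int}, so it goes in M[B, t] for t ∈ {int}.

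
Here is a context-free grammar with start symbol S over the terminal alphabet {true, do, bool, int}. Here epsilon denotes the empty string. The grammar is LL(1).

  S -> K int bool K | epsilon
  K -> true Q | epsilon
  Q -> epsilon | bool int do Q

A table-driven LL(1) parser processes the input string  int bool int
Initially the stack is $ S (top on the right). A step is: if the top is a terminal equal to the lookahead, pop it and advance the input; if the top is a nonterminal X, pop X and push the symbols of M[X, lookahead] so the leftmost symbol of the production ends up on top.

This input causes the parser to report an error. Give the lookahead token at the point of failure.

int

     Stack           Input           Action
  1  $ S             int bool int $  expand S -> K int bool K
  2  $ K bool int K  int bool int $  expand K -> epsilon
  3  $ K bool int    int bool int $  match int
  4  $ K bool        bool int $      match bool
  5  $ K             int $           expand K -> epsilon
  6  $               int $           error: stack empty but input remains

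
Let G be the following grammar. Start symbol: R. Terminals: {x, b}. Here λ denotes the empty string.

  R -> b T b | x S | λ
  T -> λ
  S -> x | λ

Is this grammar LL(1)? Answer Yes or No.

Yes

FIRST(R) = {λ, b, x}
FIRST(T) = {λ}
FIRST(S) = {λ, x}
FOLLOW(R) = {$}
FOLLOW(T) = {b}
FOLLOW(S) = {$}
Each cell of M receives at most one production.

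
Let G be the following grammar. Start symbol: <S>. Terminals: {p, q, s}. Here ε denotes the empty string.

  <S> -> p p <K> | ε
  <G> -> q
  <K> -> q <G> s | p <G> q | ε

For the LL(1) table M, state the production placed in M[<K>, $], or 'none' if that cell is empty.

<K> -> ε

FIRST(<S>) = {ε, p}
FIRST(<G>) = {q}
FIRST(<K>) = {ε, p, q}
FOLLOW(<S>) includes $ since <S> is the start symbol.
FOLLOW(<S>): <S> appears on no right-hand side. Thus FOLLOW(<S>) = {$}.
FOLLOW(<K>): in <S>->p p <K>, the suffix after <K> is empty, so FOLLOW(<K>) ⊇ FOLLOW(<S>) = {$}. Thus FOLLOW(<K>) = {$}.
For <K> -> q <G> s: FIRST(q <G> s) = {q}, so it goes in M[<K>, t] for t ∈ {q}.
For <K> -> p <G> q: FIRST(p <G> q) = {p}, so it goes in M[<K>, t] for t ∈ {p}.
For <K> -> ε: FIRST(ε) = {ε}, so it goes in M[<K>, t] for t ∈ {}; since ε ∈ FIRST, also for every t ∈ FOLLOW(<K>) = {$}.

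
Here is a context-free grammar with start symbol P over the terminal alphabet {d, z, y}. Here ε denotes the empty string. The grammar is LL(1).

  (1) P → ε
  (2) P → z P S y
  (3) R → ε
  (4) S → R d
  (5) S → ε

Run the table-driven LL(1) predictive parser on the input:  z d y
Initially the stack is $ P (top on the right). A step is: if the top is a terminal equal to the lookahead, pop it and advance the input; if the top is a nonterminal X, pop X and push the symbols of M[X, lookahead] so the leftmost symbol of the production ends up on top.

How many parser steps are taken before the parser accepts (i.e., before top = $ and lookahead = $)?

     Stack      Input    Action
  1  $ P        z d y $  expand P → z P S y
  2  $ y S P z  z d y $  match z
  3  $ y S P    d y $    expand P → ε
  4  $ y S      d y $    expand S → R d
  5  $ y d R    d y $    expand R → ε
  6  $ y d      d y $    match d
  7  $ y        y $      match y
Accept reached after 7 steps.

7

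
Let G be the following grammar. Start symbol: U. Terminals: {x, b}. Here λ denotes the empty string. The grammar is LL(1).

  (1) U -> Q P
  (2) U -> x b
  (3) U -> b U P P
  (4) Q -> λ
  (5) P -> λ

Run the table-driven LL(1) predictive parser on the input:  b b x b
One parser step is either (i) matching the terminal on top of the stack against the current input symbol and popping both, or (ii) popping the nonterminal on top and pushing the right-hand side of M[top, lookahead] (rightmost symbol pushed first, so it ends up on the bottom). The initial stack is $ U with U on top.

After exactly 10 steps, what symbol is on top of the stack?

step 1: stack=$ U  input=b b x b $  — expand U -> b U P P
step 2: stack=$ P P U b  input=b b x b $  — match b
step 3: stack=$ P P U  input=b x b $  — expand U -> b U P P
step 4: stack=$ P P P P U b  input=b x b $  — match b
step 5: stack=$ P P P P U  input=x b $  — expand U -> x b
step 6: stack=$ P P P P b x  input=x b $  — match x
step 7: stack=$ P P P P b  input=b $  — match b
step 8: stack=$ P P P P  input=$  — expand P -> λ
step 9: stack=$ P P P  input=$  — expand P -> λ
step 10: stack=$ P P  input=$  — expand P -> λ
Stack after step 10: $ P (top = P).

P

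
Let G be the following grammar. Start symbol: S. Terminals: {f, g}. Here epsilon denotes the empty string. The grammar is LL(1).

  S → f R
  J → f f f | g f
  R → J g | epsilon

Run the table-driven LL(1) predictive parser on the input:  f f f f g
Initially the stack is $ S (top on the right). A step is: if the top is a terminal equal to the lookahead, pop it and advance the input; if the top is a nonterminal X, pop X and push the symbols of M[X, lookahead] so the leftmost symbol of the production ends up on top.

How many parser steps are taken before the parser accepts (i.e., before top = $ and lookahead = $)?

8

step 1: stack=$ S  input=f f f f g $  — expand S → f R
step 2: stack=$ R f  input=f f f f g $  — match f
step 3: stack=$ R  input=f f f g $  — expand R → J g
step 4: stack=$ g J  input=f f f g $  — expand J → f f f
step 5: stack=$ g f f f  input=f f f g $  — match f
step 6: stack=$ g f f  input=f f g $  — match f
step 7: stack=$ g f  input=f g $  — match f
step 8: stack=$ g  input=g $  — match g
Accept reached after 8 steps.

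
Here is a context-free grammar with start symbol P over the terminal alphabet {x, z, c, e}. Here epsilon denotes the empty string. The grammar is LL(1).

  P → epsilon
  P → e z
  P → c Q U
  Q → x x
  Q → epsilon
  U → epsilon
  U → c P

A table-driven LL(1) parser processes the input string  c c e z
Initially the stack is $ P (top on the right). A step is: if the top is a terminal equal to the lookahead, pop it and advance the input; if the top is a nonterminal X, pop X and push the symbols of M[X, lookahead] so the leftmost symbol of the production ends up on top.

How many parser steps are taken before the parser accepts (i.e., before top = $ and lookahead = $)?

8

step 1: stack=$ P  input=c c e z $  — expand P → c Q U
step 2: stack=$ U Q c  input=c c e z $  — match c
step 3: stack=$ U Q  input=c e z $  — expand Q → epsilon
step 4: stack=$ U  input=c e z $  — expand U → c P
step 5: stack=$ P c  input=c e z $  — match c
step 6: stack=$ P  input=e z $  — expand P → e z
step 7: stack=$ z e  input=e z $  — match e
step 8: stack=$ z  input=z $  — match z
Accept reached after 8 steps.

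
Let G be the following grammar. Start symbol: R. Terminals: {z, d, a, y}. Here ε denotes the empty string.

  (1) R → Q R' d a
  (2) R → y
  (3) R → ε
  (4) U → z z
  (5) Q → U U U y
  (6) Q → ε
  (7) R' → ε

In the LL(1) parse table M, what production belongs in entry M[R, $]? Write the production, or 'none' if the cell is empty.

R → ε

FIRST(U): from U→z z we get {z}. So FIRST(U) = {z}.
FIRST(R'): from R'→ε we get {ε}. So FIRST(R') = {ε}.
FIRST(Q): from Q→U U U y we get {z}; from Q→ε we get {ε}. So FIRST(Q) = {ε, z}.
FIRST(R): from R→Q R' d a we get {d, z}; from R→y we get {y}; from R→ε we get {ε}. So FIRST(R) = {ε, d, y, z}.
FOLLOW(R) includes $ since R is the start symbol.
FOLLOW(R): R appears on no right-hand side. Thus FOLLOW(R) = {$}.
For R → Q R' d a: FIRST(Q R' d a) = {d, z}, so it goes in M[R, t] for t ∈ {d, z}.
For R → y: FIRST(y) = {y}, so it goes in M[R, t] for t ∈ {y}.
For R → ε: FIRST(ε) = {ε}, so it goes in M[R, t] for t ∈ {}; since ε ∈ FIRST, also for every t ∈ FOLLOW(R) = {$}.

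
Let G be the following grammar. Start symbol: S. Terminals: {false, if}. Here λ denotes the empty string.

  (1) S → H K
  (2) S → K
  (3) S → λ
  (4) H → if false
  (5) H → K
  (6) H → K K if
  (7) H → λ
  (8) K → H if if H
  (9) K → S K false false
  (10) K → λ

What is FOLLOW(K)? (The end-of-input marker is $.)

FIRST(S) = {λ, false, if}  (via H K, K)
FIRST(H) = {λ, false, if}  (via K, K K if)
FIRST(K) = {λ, false, if}  (via H if if H, S K false false)
FOLLOW(S) includes $ since S is the start symbol.
FOLLOW(S): in K→S K false false, S is followed by K false false with FIRST {false, if}. Thus FOLLOW(S) = {$, false, if}.
FOLLOW(H): in S→H K, H is followed by K with FIRST {λ, false, if}; in S→H K, the suffix after H is nullable, so FOLLOW(H) ⊇ FOLLOW(S) = {$, false, if}; in K→H if if H (occurrence 1), H is followed by if if H with FIRST {if}; in K→H if if H (occurrence 2), the suffix after H is empty, so FOLLOW(H) ⊇ FOLLOW(K) = {$, false, if}. Thus FOLLOW(H) = {$, false, if}.
FOLLOW(K): in S→H K, the suffix after K is empty, so FOLLOW(K) ⊇ FOLLOW(S) = {$, false, if}; in S→K, the suffix after K is empty, so FOLLOW(K) ⊇ FOLLOW(S) = {$, false, if}; in H→K, the suffix after K is empty, so FOLLOW(K) ⊇ FOLLOW(H) = {$, false, if}; in H→K K if (occurrence 1), K is followed by K if with FIRST {false, if}; in H→K K if (occurrence 2), K is followed by if with FIRST {if}; in K→S K false false, K is followed by false false with FIRST {false}. Thus FOLLOW(K) = {$, false, if}.

{$, false, if}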